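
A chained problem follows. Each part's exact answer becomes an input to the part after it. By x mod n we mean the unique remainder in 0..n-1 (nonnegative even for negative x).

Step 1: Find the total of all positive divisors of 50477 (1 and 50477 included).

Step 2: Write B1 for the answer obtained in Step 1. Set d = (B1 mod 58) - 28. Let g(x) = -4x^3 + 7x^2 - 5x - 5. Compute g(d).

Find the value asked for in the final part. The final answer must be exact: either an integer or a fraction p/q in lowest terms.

-14677

Step 1: 50477 = 7 * 7211; sigma = (1 + 7) * (1 + 7211) = 8 * 7212 = 57696; answer 57696
Step 2: B1 = 57696; d = 16; -4*(16)^3 + 7*(16)^2 - 5*(16)^1 - 5 = (-16384) + (1792) + (-80) + (-5) = -14677; answer -14677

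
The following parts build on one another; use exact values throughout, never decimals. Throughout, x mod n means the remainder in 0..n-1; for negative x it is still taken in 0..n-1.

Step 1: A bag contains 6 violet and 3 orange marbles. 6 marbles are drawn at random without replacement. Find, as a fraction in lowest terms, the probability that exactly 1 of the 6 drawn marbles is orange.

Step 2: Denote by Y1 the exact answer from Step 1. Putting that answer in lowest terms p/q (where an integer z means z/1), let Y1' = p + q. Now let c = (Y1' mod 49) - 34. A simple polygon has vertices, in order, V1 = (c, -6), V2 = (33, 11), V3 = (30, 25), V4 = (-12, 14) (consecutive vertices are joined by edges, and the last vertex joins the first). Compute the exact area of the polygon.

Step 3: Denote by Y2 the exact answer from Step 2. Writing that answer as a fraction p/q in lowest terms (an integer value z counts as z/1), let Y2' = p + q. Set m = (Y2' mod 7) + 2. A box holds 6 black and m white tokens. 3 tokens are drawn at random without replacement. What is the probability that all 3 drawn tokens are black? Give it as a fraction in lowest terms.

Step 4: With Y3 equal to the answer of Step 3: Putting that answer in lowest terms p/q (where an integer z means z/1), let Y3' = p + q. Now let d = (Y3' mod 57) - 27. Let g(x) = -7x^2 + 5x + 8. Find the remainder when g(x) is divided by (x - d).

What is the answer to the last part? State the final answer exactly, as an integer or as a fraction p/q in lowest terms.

Step 1: total draws C(9,6) = 84; favorable C(3,1)*C(6,5) = 18; P = 3/14; answer 3/14
Step 2: Y1 = 3/14; threaded value p + q = 17; c = -17; cross terms: (-17*11 - 33*-6)=11, (33*25 - 30*11)=495, (30*14 - -12*25)=720, (-12*-6 - -17*14)=310; twice the area = |1536| = 1536; area = 768; answer 768
Step 3: Y2 = 768; threaded value p + q = 769; m = 8; total draws C(14,3) = 364; favorable C(6,3) = 20; P = 5/91; answer 5/91
Step 4: Y3 = 5/91; threaded value p + q = 96; d = 12; remainder = value at the root: -7*(12)^2 + 5*(12)^1 + 8 = (-1008) + (60) + (8) = -940; answer -940

-940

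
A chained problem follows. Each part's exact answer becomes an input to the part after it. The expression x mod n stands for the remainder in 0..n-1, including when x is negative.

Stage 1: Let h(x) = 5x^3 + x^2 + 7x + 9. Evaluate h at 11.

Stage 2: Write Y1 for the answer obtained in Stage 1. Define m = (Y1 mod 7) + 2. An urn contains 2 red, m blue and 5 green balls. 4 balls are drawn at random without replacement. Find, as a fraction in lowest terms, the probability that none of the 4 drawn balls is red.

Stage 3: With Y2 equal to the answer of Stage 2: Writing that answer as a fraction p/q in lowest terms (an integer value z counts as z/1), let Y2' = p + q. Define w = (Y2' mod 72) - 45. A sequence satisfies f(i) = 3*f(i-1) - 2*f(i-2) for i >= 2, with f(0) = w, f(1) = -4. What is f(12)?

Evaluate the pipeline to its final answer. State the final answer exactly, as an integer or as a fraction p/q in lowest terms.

Stage 1: 5*(11)^3 + 1*(11)^2 + 7*(11)^1 + 9 = (6655) + (121) + (77) + (9) = 6862; answer 6862
Stage 2: Y1 = 6862; m = 4; total draws C(11,4) = 330; favorable C(9,4) = 126; P = 21/55; answer 21/55
Stage 3: Y2 = 21/55; threaded value p + q = 76; w = -41; f(2) = 3*(-4) - 2*(-41) = 70; iterating: f(2)=70, f(3)=218, f(4)=514, f(5)=1106, f(6)=2290, f(7)=4658, f(8)=9394, f(9)=18866, f(10)=37810, f(11)=75698, f(12)=151474; answer 151474

151474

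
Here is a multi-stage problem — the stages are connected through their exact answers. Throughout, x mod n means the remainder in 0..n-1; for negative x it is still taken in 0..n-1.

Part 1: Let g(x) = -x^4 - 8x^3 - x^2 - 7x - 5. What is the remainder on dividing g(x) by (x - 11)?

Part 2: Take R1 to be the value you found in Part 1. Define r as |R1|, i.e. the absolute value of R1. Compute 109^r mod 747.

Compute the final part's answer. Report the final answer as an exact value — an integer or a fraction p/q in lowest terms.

Part 1: remainder = value at the root: -1*(11)^4 - 8*(11)^3 - 1*(11)^2 - 7*(11)^1 - 5 = (-14641) + (-10648) + (-121) + (-77) + (-5) = -25492; answer -25492
Part 2: R1 = -25492; r = 25492; squarings mod 747: 109^1=109, 109^2=676, 109^4=559, 109^8=235, 109^16=694, 109^32=568, 109^64=667, 109^128=424, 109^256=496, 109^512=253, 109^1024=514, 109^2048=505, 109^4096=298, 109^8192=658, 109^16384=451; 109^25492 = 109^4 * 109^16 * 109^128 * 109^256 * 109^512 * 109^8192 * 109^16384 = 622 (mod 747); answer 622

622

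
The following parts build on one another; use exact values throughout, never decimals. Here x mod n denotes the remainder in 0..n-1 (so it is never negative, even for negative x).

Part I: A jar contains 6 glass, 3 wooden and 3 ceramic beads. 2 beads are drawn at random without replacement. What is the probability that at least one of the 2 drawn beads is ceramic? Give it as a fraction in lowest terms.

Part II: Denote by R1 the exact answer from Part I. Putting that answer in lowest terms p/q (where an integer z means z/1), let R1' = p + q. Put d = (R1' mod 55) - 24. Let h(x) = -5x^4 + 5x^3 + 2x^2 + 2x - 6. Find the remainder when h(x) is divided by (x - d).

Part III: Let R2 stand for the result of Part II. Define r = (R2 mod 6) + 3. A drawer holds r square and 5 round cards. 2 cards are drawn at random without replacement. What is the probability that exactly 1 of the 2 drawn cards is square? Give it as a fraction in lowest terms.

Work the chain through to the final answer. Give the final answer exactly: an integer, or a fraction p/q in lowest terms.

Part I: total draws C(12,2) = 66; complement C(9,2) = 36; favorable 66 - 36 = 30; P = 5/11; answer 5/11
Part II: R1 = 5/11; threaded value p + q = 16; d = -8; remainder = value at the root: -5*(-8)^4 + 5*(-8)^3 + 2*(-8)^2 + 2*(-8)^1 - 6 = (-20480) + (-2560) + (128) + (-16) + (-6) = -22934; answer -22934
Part III: R2 = -22934; r = 7; total draws C(12,2) = 66; favorable C(7,1)*C(5,1) = 35; P = 35/66; answer 35/66

35/66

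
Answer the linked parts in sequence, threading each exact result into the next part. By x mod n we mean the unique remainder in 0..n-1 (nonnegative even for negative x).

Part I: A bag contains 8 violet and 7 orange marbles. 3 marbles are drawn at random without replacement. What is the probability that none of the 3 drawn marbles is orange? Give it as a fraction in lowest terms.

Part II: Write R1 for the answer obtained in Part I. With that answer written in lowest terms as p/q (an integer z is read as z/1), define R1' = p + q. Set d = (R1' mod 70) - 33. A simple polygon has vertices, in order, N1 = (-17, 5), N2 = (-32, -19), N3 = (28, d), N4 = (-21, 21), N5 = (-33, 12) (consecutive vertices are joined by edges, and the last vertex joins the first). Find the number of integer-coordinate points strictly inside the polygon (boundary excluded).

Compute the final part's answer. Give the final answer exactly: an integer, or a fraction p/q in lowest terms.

1203

Part I: total draws C(15,3) = 455; favorable C(8,3) = 56; P = 8/65; answer 8/65
Part II: R1 = 8/65; threaded value p + q = 73; d = -30; cross terms: (-17*-19 - -32*5)=483, (-32*-30 - 28*-19)=1492, (28*21 - -21*-30)=-42, (-21*12 - -33*21)=441, (-33*5 - -17*12)=39; twice the area = |2413| = 2413; area = 2413/2; boundary points = 3 + 1 + 1 + 3 + 1 = 9; strictly interior points = area - boundary/2 + 1 = 1203; answer 1203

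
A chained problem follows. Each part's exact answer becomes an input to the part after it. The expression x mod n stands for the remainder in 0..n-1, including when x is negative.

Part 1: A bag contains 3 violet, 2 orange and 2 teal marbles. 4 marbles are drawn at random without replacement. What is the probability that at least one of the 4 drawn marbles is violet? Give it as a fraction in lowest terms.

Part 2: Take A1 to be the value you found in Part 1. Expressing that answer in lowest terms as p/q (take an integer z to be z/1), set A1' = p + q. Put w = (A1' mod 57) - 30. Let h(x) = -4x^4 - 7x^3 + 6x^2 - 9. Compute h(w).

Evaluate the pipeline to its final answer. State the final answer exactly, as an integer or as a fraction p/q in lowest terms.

Part 1: total draws C(7,4) = 35; complement C(4,4) = 1; favorable 35 - 1 = 34; P = 34/35; answer 34/35
Part 2: A1 = 34/35; threaded value p + q = 69; w = -18; -4*(-18)^4 - 7*(-18)^3 + 6*(-18)^2 - 9 = (-419904) + (40824) + (1944) + (-9) = -377145; answer -377145

-377145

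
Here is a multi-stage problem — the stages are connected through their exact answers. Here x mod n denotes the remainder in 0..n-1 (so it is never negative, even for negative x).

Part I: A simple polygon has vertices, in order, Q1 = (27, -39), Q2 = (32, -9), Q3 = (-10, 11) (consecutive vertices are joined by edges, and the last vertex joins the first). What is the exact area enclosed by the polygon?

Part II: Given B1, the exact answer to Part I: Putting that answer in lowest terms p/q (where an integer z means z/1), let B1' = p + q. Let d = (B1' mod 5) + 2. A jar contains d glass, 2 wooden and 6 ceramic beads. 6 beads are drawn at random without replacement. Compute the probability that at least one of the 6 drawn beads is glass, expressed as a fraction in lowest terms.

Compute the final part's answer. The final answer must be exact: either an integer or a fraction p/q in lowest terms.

Part I: cross terms: (27*-9 - 32*-39)=1005, (32*11 - -10*-9)=262, (-10*-39 - 27*11)=93; twice the area = |1360| = 1360; area = 680; answer 680
Part II: B1 = 680; threaded value p + q = 681; d = 3; total draws C(11,6) = 462; complement C(8,6) = 28; favorable 462 - 28 = 434; P = 31/33; answer 31/33

31/33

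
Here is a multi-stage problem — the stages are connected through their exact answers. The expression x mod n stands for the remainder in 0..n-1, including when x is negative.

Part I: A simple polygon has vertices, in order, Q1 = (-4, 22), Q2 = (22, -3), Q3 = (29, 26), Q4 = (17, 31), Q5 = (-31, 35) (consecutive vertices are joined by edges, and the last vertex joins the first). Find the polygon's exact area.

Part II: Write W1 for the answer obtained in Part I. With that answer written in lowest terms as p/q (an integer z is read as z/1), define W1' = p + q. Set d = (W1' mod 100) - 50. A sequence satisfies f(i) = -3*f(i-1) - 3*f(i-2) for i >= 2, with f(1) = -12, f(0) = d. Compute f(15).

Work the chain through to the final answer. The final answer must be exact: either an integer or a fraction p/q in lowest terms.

-183708

Part I: cross terms: (-4*-3 - 22*22)=-472, (22*26 - 29*-3)=659, (29*31 - 17*26)=457, (17*35 - -31*31)=1556, (-31*22 - -4*35)=-542; twice the area = |1658| = 1658; area = 829; answer 829
Part II: W1 = 829; threaded value p + q = 830; d = -20; f(2) = -3*(-12) - 3*(-20) = 96; iterating: f(2)=96, f(3)=-252, f(4)=468, f(5)=-648, f(6)=540, f(7)=324, f(8)=-2592, f(9)=6804, f(10)=-12636, f(11)=17496, f(12)=-14580, f(13)=-8748, f(14)=69984, f(15)=-183708; answer -183708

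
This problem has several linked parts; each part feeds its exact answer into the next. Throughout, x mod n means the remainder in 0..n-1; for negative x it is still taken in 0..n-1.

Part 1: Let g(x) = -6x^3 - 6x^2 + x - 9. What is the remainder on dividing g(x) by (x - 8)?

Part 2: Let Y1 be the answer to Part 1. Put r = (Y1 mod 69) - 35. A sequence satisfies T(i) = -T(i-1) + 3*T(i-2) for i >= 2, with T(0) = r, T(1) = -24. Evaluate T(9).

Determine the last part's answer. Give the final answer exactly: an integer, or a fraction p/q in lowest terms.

Part 1: remainder = value at the root: -6*(8)^3 - 6*(8)^2 + 1*(8)^1 - 9 = (-3072) + (-384) + (8) + (-9) = -3457; answer -3457
Part 2: Y1 = -3457; r = 27; T(2) = -1*(-24) + 3*(27) = 105; iterating: T(2)=105, T(3)=-177, T(4)=492, T(5)=-1023, T(6)=2499, T(7)=-5568, T(8)=13065, T(9)=-29769; answer -29769

-29769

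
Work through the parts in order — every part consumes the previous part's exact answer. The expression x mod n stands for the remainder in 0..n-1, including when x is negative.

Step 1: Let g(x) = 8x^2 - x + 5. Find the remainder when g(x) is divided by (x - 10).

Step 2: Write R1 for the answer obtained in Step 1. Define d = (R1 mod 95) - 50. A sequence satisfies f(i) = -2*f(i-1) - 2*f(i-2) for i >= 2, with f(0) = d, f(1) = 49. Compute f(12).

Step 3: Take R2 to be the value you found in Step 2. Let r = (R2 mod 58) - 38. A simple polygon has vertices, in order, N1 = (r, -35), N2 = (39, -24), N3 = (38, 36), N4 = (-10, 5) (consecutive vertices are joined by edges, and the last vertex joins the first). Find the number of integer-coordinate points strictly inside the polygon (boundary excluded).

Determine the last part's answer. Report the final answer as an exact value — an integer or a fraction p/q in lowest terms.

2375

Step 1: remainder = value at the root: 8*(10)^2 - 1*(10)^1 + 5 = (800) + (-10) + (5) = 795; answer 795
Step 2: R1 = 795; d = -15; f(2) = -2*(49) - 2*(-15) = -68; iterating: f(2)=-68, f(3)=38, f(4)=60, f(5)=-196, f(6)=272, f(7)=-152, f(8)=-240, f(9)=784, f(10)=-1088, f(11)=608, f(12)=960; answer 960
Step 3: R2 = 960; r = -6; cross terms: (-6*-24 - 39*-35)=1509, (39*36 - 38*-24)=2316, (38*5 - -10*36)=550, (-10*-35 - -6*5)=380; twice the area = |4755| = 4755; area = 4755/2; boundary points = 1 + 1 + 1 + 4 = 7; strictly interior points = area - boundary/2 + 1 = 2375; answer 2375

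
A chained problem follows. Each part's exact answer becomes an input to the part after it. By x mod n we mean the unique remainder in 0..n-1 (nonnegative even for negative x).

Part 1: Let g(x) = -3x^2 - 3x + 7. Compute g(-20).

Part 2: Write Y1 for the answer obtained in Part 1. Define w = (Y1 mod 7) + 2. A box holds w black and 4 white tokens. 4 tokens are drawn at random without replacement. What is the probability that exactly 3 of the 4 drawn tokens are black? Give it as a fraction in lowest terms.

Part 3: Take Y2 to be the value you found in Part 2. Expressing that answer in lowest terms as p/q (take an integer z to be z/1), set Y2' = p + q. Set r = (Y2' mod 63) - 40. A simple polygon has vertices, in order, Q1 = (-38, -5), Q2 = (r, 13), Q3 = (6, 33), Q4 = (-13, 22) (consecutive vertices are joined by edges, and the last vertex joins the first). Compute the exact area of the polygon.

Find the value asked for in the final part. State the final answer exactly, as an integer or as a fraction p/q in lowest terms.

426

Part 1: -3*(-20)^2 - 3*(-20)^1 + 7 = (-1200) + (60) + (7) = -1133; answer -1133
Part 2: Y1 = -1133; w = 3; total draws C(7,4) = 35; favorable C(3,3)*C(4,1) = 4; P = 4/35; answer 4/35
Part 3: Y2 = 4/35; threaded value p + q = 39; r = -1; cross terms: (-38*13 - -1*-5)=-499, (-1*33 - 6*13)=-111, (6*22 - -13*33)=561, (-13*-5 - -38*22)=901; twice the area = |852| = 852; area = 426; answer 426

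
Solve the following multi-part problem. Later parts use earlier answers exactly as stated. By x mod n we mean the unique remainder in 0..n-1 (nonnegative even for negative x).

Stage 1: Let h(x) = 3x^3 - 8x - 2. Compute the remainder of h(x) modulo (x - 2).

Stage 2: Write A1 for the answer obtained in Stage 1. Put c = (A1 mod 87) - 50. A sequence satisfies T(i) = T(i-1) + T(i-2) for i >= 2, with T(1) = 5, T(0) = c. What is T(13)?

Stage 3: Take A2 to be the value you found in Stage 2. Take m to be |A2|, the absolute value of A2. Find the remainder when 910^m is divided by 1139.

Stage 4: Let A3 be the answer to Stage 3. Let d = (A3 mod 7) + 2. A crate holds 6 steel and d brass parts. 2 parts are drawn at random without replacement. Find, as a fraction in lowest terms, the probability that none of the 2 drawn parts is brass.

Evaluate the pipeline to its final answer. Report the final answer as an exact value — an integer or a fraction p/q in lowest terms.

Stage 1: remainder = value at the root: 3*(2)^3 - 8*(2)^1 - 2 = (24) + (-16) + (-2) = 6; answer 6
Stage 2: A1 = 6; c = -44; T(2) = 1*(5) + 1*(-44) = -39; iterating: T(2)=-39, T(3)=-34, T(4)=-73, T(5)=-107, T(6)=-180, T(7)=-287, T(8)=-467, T(9)=-754, T(10)=-1221, T(11)=-1975, T(12)=-3196, T(13)=-5171; answer -5171
Stage 3: A2 = -5171; m = 5171; squarings mod 1139: 910^1=910, 910^2=47, 910^4=1070, 910^8=205, 910^16=1021, 910^32=256, 910^64=613, 910^128=1038, 910^256=1089, 910^512=222, 910^1024=307, 910^2048=851, 910^4096=936; 910^5171 = 910^1 * 910^2 * 910^16 * 910^32 * 910^1024 * 910^4096 = 304 (mod 1139); answer 304
Stage 4: A3 = 304; d = 5; total draws C(11,2) = 55; favorable C(6,2) = 15; P = 3/11; answer 3/11

3/11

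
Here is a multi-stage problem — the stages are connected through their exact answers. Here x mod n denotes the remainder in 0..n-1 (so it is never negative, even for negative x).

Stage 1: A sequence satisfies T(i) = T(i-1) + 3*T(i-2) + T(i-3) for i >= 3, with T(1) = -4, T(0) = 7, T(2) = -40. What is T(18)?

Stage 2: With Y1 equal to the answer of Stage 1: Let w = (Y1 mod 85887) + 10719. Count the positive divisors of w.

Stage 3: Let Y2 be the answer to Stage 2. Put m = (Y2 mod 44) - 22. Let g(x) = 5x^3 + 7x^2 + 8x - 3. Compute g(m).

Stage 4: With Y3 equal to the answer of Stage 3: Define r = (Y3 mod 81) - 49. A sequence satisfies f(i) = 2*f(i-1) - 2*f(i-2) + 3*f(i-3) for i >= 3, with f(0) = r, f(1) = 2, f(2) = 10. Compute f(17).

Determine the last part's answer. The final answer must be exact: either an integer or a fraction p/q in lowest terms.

Stage 1: T(3) = 1*(-40) + 3*(-4) + 1*(7) = -45; iterating: T(3)=-45, T(4)=-169, T(5)=-344, T(6)=-896, T(7)=-2097, T(8)=-5129, T(9)=-12316, T(10)=-29800, T(11)=-71877, T(12)=-173593, T(13)=-419024, T(14)=-1011680, T(15)=-2442345, T(16)=-5896409, T(17)=-14235124, T(18)=-34366696; answer -34366696
Stage 2: Y1 = -34366696; w = 84710; 84710 = 2 * 5 * 43 * 197; number of divisors = (1+1) * (1+1) * (1+1) * (1+1) = 16; answer 16
Stage 3: Y2 = 16; m = -6; 5*(-6)^3 + 7*(-6)^2 + 8*(-6)^1 - 3 = (-1080) + (252) + (-48) + (-3) = -879; answer -879
Stage 4: Y3 = -879; r = -37; f(3) = 2*(10) - 2*(2) + 3*(-37) = -95; iterating: f(3)=-95, f(4)=-204, f(5)=-188, f(6)=-253, f(7)=-742, f(8)=-1542, f(9)=-2359, f(10)=-3860, f(11)=-7628, f(12)=-14613, f(13)=-25550, f(14)=-44758, f(15)=-82255, f(16)=-151644, f(17)=-273052; answer -273052

-273052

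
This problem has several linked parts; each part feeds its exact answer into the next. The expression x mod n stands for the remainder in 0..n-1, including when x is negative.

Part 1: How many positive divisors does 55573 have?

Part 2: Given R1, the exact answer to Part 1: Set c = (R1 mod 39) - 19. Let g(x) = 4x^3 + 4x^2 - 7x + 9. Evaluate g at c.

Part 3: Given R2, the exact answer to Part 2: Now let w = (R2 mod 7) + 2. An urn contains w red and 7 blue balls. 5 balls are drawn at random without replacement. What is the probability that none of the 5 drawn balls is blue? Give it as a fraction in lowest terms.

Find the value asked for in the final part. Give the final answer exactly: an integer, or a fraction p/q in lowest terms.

Part 1: 55573 = 7 * 17 * 467; number of divisors = (1+1) * (1+1) * (1+1) = 8; answer 8
Part 2: R1 = 8; c = -11; 4*(-11)^3 + 4*(-11)^2 - 7*(-11)^1 + 9 = (-5324) + (484) + (77) + (9) = -4754; answer -4754
Part 3: R2 = -4754; w = 8; total draws C(15,5) = 3003; favorable C(8,5) = 56; P = 8/429; answer 8/429

8/429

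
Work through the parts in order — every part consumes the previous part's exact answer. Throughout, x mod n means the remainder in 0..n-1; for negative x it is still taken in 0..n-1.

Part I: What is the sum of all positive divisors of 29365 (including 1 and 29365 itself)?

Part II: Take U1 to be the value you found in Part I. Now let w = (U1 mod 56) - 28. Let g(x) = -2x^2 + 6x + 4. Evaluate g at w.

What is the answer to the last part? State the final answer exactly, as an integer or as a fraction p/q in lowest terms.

Part I: 29365 = 5 * 7 * 839; sigma = (1 + 5) * (1 + 7) * (1 + 839) = 6 * 8 * 840 = 40320; answer 40320
Part II: U1 = 40320; w = -28; -2*(-28)^2 + 6*(-28)^1 + 4 = (-1568) + (-168) + (4) = -1732; answer -1732

-1732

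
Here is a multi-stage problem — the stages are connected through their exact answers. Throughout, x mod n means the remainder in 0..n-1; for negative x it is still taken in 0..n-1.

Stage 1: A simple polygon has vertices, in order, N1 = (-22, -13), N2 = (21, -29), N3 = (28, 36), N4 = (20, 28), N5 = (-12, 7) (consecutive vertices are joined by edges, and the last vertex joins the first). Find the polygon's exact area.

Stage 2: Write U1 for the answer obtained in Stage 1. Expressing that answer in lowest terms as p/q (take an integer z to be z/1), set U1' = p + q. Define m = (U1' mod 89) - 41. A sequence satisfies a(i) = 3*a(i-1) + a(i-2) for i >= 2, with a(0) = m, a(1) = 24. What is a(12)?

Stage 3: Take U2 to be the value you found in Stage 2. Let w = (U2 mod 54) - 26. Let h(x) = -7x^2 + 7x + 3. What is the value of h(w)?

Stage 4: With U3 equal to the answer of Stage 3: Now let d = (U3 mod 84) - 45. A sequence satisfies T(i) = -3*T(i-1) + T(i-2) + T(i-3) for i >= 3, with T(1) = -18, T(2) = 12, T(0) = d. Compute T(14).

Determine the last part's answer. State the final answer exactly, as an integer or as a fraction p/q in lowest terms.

33941808

Stage 1: cross terms: (-22*-29 - 21*-13)=911, (21*36 - 28*-29)=1568, (28*28 - 20*36)=64, (20*7 - -12*28)=476, (-12*-13 - -22*7)=310; twice the area = |3329| = 3329; area = 3329/2; answer 3329/2
Stage 2: U1 = 3329/2; threaded value p + q = 3331; m = -3; a(2) = 3*(24) + 1*(-3) = 69; iterating: a(2)=69, a(3)=231, a(4)=762, a(5)=2517, a(6)=8313, a(7)=27456, a(8)=90681, a(9)=299499, a(10)=989178, a(11)=3267033, a(12)=10790277; answer 10790277
Stage 3: U2 = 10790277; w = 25; -7*(25)^2 + 7*(25)^1 + 3 = (-4375) + (175) + (3) = -4197; answer -4197
Stage 4: U3 = -4197; d = -42; T(3) = -3*(12) + 1*(-18) + 1*(-42) = -96; iterating: T(3)=-96, T(4)=282, T(5)=-930, T(6)=2976, T(7)=-9576, T(8)=30774, T(9)=-98922, T(10)=317964, T(11)=-1022040, T(12)=3285162, T(13)=-10559562, T(14)=33941808; answer 33941808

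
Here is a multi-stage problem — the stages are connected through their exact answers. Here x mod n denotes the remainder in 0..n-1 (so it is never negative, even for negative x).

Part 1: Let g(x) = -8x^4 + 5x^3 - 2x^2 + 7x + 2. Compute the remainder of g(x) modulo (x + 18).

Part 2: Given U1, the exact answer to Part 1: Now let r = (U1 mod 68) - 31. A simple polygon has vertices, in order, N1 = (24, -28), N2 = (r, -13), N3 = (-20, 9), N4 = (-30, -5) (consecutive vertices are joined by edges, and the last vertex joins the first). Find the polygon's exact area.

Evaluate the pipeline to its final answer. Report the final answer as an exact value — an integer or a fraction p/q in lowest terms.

1387/2

Part 1: remainder = value at the root: -8*(-18)^4 + 5*(-18)^3 - 2*(-18)^2 + 7*(-18)^1 + 2 = (-839808) + (-29160) + (-648) + (-126) + (2) = -869740; answer -869740
Part 2: U1 = -869740; r = 17; cross terms: (24*-13 - 17*-28)=164, (17*9 - -20*-13)=-107, (-20*-5 - -30*9)=370, (-30*-28 - 24*-5)=960; twice the area = |1387| = 1387; area = 1387/2; answer 1387/2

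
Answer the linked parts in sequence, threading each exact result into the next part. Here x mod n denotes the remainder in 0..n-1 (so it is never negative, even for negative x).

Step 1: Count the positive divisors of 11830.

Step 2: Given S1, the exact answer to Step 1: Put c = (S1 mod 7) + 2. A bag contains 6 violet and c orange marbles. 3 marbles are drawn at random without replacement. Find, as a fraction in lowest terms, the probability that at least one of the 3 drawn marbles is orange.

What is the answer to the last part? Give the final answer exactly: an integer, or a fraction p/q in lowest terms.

Step 1: 11830 = 2 * 5 * 7 * 13^2; number of divisors = (1+1) * (1+1) * (1+1) * (2+1) = 24; answer 24
Step 2: S1 = 24; c = 5; total draws C(11,3) = 165; complement C(6,3) = 20; favorable 165 - 20 = 145; P = 29/33; answer 29/33

29/33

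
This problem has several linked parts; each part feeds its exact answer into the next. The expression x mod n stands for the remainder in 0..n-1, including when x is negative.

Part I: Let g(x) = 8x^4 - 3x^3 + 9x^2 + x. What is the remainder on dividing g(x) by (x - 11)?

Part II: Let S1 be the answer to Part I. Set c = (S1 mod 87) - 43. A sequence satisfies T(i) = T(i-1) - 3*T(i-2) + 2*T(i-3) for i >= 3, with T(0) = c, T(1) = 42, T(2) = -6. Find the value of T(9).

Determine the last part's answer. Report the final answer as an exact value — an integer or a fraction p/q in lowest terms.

Part I: remainder = value at the root: 8*(11)^4 - 3*(11)^3 + 9*(11)^2 + 1*(11)^1 = (117128) + (-3993) + (1089) + (11) = 114235; answer 114235
Part II: S1 = 114235; c = -39; T(3) = 1*(-6) - 3*(42) + 2*(-39) = -210; iterating: T(3)=-210, T(4)=-108, T(5)=510, T(6)=414, T(7)=-1332, T(8)=-1554, T(9)=3270; answer 3270

3270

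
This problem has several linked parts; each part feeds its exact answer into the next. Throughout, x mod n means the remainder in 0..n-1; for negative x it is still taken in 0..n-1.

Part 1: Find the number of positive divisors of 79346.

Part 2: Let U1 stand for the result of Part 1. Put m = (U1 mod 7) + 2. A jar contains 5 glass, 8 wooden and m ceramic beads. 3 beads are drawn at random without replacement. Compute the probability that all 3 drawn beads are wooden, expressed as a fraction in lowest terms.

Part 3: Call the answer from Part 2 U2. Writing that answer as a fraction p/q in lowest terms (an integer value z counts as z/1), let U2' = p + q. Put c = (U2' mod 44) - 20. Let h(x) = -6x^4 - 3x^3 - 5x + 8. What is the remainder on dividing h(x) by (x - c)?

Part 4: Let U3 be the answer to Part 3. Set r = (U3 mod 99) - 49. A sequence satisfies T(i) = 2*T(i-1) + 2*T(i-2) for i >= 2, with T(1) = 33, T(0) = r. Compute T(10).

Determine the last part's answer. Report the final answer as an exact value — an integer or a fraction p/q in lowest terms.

460608

Part 1: 79346 = 2 * 97 * 409; number of divisors = (1+1) * (1+1) * (1+1) = 8; answer 8
Part 2: U1 = 8; m = 3; total draws C(16,3) = 560; favorable C(8,3) = 56; P = 1/10; answer 1/10
Part 3: U2 = 1/10; threaded value p + q = 11; c = -9; remainder = value at the root: -6*(-9)^4 - 3*(-9)^3 - 5*(-9)^1 + 8 = (-39366) + (2187) + (45) + (8) = -37126; answer -37126
Part 4: U3 = -37126; r = 49; T(2) = 2*(33) + 2*(49) = 164; iterating: T(2)=164, T(3)=394, T(4)=1116, T(5)=3020, T(6)=8272, T(7)=22584, T(8)=61712, T(9)=168592, T(10)=460608; answer 460608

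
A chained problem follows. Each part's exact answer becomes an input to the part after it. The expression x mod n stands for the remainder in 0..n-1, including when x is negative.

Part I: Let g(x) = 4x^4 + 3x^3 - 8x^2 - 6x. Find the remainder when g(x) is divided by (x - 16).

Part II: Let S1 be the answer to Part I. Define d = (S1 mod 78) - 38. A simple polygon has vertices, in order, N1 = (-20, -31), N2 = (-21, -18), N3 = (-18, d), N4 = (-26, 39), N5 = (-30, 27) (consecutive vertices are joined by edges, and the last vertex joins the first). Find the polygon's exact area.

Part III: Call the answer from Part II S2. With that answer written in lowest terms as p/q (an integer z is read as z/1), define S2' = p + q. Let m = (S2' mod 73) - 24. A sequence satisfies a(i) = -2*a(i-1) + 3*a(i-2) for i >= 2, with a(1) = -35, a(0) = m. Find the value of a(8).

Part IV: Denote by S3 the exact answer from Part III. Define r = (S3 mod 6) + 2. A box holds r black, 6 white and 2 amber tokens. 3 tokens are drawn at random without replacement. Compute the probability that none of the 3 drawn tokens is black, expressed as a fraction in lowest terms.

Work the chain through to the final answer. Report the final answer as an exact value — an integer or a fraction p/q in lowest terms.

56/165

Part I: remainder = value at the root: 4*(16)^4 + 3*(16)^3 - 8*(16)^2 - 6*(16)^1 = (262144) + (12288) + (-2048) + (-96) = 272288; answer 272288
Part II: S1 = 272288; d = 30; cross terms: (-20*-18 - -21*-31)=-291, (-21*30 - -18*-18)=-954, (-18*39 - -26*30)=78, (-26*27 - -30*39)=468, (-30*-31 - -20*27)=1470; twice the area = |771| = 771; area = 771/2; answer 771/2
Part III: S2 = 771/2; threaded value p + q = 773; m = 19; a(2) = -2*(-35) + 3*(19) = 127; iterating: a(2)=127, a(3)=-359, a(4)=1099, a(5)=-3275, a(6)=9847, a(7)=-29519, a(8)=88579; answer 88579
Part IV: S3 = 88579; r = 3; total draws C(11,3) = 165; favorable C(8,3) = 56; P = 56/165; answer 56/165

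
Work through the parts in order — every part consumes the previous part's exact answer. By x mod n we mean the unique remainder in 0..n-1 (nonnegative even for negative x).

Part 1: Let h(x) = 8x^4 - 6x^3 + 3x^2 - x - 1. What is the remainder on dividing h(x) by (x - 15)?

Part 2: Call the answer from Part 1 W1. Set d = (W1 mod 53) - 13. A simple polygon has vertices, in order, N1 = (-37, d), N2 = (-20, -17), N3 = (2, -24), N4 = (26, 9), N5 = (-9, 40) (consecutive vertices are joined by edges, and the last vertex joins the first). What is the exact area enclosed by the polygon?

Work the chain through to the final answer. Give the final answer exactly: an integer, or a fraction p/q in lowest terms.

4749/2

Part 1: remainder = value at the root: 8*(15)^4 - 6*(15)^3 + 3*(15)^2 - 1*(15)^1 - 1 = (405000) + (-20250) + (675) + (-15) + (-1) = 385409; answer 385409
Part 2: W1 = 385409; d = 33; cross terms: (-37*-17 - -20*33)=1289, (-20*-24 - 2*-17)=514, (2*9 - 26*-24)=642, (26*40 - -9*9)=1121, (-9*33 - -37*40)=1183; twice the area = |4749| = 4749; area = 4749/2; answer 4749/2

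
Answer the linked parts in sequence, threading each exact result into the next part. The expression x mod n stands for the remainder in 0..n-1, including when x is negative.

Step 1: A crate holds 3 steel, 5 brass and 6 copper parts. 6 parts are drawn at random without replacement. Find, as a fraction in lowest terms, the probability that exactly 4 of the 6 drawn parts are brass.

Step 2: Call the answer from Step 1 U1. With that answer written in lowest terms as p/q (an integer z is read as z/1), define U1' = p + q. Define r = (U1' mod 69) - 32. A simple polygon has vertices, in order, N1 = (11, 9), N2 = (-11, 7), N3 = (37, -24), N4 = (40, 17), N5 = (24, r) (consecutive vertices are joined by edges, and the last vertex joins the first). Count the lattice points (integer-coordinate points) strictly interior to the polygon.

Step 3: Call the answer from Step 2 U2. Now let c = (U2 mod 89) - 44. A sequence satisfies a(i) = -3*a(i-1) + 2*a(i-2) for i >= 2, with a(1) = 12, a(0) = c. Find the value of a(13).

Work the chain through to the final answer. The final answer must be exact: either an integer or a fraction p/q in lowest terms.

Step 1: total draws C(14,6) = 3003; favorable C(5,4)*C(9,2) = 180; P = 60/1001; answer 60/1001
Step 2: U1 = 60/1001; threaded value p + q = 1061; r = -6; cross terms: (11*7 - -11*9)=176, (-11*-24 - 37*7)=5, (37*17 - 40*-24)=1589, (40*-6 - 24*17)=-648, (24*9 - 11*-6)=282; twice the area = |1404| = 1404; area = 702; boundary points = 2 + 1 + 1 + 1 + 1 = 6; strictly interior points = area - boundary/2 + 1 = 700; answer 700
Step 3: U2 = 700; c = 33; a(2) = -3*(12) + 2*(33) = 30; iterating: a(2)=30, a(3)=-66, a(4)=258, a(5)=-906, a(6)=3234, a(7)=-11514, a(8)=41010, a(9)=-146058, a(10)=520194, a(11)=-1852698, a(12)=6598482, a(13)=-23500842; answer -23500842

-23500842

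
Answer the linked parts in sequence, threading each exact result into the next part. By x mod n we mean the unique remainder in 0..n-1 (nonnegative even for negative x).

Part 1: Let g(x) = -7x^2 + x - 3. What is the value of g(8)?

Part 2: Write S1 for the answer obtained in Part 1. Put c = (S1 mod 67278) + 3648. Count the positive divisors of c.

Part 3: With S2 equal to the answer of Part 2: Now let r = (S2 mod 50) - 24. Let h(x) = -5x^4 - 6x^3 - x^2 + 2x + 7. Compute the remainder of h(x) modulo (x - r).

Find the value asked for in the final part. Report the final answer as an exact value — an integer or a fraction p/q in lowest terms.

-752433

Part 1: -7*(8)^2 + 1*(8)^1 - 3 = (-448) + (8) + (-3) = -443; answer -443
Part 2: S1 = -443; c = 70483; 70483 = 7 * 10069; number of divisors = (1+1) * (1+1) = 4; answer 4
Part 3: S2 = 4; r = -20; remainder = value at the root: -5*(-20)^4 - 6*(-20)^3 - 1*(-20)^2 + 2*(-20)^1 + 7 = (-800000) + (48000) + (-400) + (-40) + (7) = -752433; answer -752433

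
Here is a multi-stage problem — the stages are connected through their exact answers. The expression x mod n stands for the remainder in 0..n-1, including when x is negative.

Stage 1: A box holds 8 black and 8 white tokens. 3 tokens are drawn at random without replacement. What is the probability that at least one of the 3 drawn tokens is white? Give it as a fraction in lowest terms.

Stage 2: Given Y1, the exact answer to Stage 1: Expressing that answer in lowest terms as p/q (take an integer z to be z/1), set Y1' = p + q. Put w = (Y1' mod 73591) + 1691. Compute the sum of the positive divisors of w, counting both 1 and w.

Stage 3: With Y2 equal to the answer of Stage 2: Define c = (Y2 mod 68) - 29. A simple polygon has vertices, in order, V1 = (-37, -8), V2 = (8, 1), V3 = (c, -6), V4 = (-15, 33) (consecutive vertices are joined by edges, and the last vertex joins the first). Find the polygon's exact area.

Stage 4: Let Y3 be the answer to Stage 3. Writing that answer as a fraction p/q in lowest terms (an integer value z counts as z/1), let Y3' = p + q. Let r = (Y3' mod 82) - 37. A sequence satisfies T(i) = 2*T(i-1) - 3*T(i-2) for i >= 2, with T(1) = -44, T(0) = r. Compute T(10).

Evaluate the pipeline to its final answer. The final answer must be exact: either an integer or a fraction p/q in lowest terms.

Stage 1: total draws C(16,3) = 560; complement C(8,3) = 56; favorable 560 - 56 = 504; P = 9/10; answer 9/10
Stage 2: Y1 = 9/10; threaded value p + q = 19; w = 1710; 1710 = 2 * 3^2 * 5 * 19; sigma = (1 + 2) * (1 + 3 + 9) * (1 + 5) * (1 + 19) = 3 * 13 * 6 * 20 = 4680; answer 4680
Stage 3: Y2 = 4680; c = 27; cross terms: (-37*1 - 8*-8)=27, (8*-6 - 27*1)=-75, (27*33 - -15*-6)=801, (-15*-8 - -37*33)=1341; twice the area = |2094| = 2094; area = 1047; answer 1047
Stage 4: Y3 = 1047; threaded value p + q = 1048; r = 27; T(2) = 2*(-44) - 3*(27) = -169; iterating: T(2)=-169, T(3)=-206, T(4)=95, T(5)=808, T(6)=1331, T(7)=238, T(8)=-3517, T(9)=-7748, T(10)=-4945; answer -4945

-4945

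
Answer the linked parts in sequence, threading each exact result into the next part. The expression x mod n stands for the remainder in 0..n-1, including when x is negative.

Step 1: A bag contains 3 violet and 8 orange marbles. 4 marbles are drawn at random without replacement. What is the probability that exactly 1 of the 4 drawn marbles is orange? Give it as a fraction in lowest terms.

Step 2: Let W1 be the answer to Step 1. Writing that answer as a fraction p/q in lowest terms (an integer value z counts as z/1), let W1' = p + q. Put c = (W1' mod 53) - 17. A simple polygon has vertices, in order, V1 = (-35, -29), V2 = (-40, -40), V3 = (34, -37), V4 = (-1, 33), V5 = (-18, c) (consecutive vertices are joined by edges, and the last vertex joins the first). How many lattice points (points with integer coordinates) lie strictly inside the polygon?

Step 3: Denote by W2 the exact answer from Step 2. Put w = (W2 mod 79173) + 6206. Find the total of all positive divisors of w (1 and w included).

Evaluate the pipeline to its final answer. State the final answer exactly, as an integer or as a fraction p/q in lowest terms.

Step 1: total draws C(11,4) = 330; favorable C(8,1)*C(3,3) = 8; P = 4/165; answer 4/165
Step 2: W1 = 4/165; threaded value p + q = 169; c = -7; cross terms: (-35*-40 - -40*-29)=240, (-40*-37 - 34*-40)=2840, (34*33 - -1*-37)=1085, (-1*-7 - -18*33)=601, (-18*-29 - -35*-7)=277; twice the area = |5043| = 5043; area = 5043/2; boundary points = 1 + 1 + 35 + 1 + 1 = 39; strictly interior points = area - boundary/2 + 1 = 2503; answer 2503
Step 3: W2 = 2503; w = 8709; 8709 = 3 * 2903; sigma = (1 + 3) * (1 + 2903) = 4 * 2904 = 11616; answer 11616

11616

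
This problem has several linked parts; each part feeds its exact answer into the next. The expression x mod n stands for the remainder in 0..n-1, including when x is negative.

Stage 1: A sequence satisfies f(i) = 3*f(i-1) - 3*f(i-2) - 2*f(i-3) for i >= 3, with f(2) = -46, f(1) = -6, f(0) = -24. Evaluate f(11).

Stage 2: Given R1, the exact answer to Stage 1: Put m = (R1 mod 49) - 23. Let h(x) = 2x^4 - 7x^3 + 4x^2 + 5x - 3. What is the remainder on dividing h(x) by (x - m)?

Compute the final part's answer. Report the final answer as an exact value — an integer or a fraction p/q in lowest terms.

20501

Stage 1: f(3) = 3*(-46) - 3*(-6) - 2*(-24) = -72; iterating: f(3)=-72, f(4)=-66, f(5)=110, f(6)=672, f(7)=1818, f(8)=3218, f(9)=2856, f(10)=-4722, f(11)=-29170; answer -29170
Stage 2: R1 = -29170; m = 11; remainder = value at the root: 2*(11)^4 - 7*(11)^3 + 4*(11)^2 + 5*(11)^1 - 3 = (29282) + (-9317) + (484) + (55) + (-3) = 20501; answer 20501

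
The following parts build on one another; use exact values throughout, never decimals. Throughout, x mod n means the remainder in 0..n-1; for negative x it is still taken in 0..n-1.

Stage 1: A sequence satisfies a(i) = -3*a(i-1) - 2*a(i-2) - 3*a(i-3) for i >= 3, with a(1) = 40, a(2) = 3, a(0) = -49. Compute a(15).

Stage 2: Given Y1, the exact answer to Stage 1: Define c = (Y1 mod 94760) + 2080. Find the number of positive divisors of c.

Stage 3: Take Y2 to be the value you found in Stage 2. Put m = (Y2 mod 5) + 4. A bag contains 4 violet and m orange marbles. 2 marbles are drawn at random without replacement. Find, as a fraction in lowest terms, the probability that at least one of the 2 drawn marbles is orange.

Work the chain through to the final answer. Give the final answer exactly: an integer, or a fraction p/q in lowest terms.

Stage 1: a(3) = -3*(3) - 2*(40) - 3*(-49) = 58; iterating: a(3)=58, a(4)=-300, a(5)=775, a(6)=-1899, a(7)=5047, a(8)=-13668, a(9)=36607, a(10)=-97626, a(11)=260668, a(12)=-696573, a(13)=1861261, a(14)=-4972641, a(15)=13285120; answer 13285120
Stage 2: Y1 = 13285120; c = 20800; 20800 = 2^6 * 5^2 * 13; number of divisors = (6+1) * (2+1) * (1+1) = 42; answer 42
Stage 3: Y2 = 42; m = 6; total draws C(10,2) = 45; complement C(4,2) = 6; favorable 45 - 6 = 39; P = 13/15; answer 13/15

13/15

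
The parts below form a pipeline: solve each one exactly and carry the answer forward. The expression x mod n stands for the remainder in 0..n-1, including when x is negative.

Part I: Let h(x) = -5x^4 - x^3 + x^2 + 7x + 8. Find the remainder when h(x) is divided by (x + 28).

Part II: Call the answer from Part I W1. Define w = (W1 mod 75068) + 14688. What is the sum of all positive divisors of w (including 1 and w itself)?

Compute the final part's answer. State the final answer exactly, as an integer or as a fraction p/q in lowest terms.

Part I: remainder = value at the root: -5*(-28)^4 - 1*(-28)^3 + 1*(-28)^2 + 7*(-28)^1 + 8 = (-3073280) + (21952) + (784) + (-196) + (8) = -3050732; answer -3050732
Part II: W1 = -3050732; w = 41744; 41744 = 2^4 * 2609; sigma = (1 + 2 + 4 + 8 + 16) * (1 + 2609) = 31 * 2610 = 80910; answer 80910

80910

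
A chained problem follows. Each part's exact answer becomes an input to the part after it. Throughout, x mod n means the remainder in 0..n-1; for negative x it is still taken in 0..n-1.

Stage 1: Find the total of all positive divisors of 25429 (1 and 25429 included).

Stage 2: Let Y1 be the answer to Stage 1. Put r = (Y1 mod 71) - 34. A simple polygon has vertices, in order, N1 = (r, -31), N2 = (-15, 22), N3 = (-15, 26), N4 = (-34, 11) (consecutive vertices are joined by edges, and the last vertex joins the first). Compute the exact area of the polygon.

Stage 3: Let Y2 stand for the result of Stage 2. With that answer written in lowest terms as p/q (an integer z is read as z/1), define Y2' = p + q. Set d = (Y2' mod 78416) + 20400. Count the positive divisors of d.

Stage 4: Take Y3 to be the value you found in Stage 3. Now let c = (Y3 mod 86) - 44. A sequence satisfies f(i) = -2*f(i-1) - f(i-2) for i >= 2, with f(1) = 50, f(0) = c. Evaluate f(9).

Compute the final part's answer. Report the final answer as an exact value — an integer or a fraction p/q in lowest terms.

130

Stage 1: 25429 = 59 * 431; sigma = (1 + 59) * (1 + 431) = 60 * 432 = 25920; answer 25920
Stage 2: Y1 = 25920; r = -29; cross terms: (-29*22 - -15*-31)=-1103, (-15*26 - -15*22)=-60, (-15*11 - -34*26)=719, (-34*-31 - -29*11)=1373; twice the area = |929| = 929; area = 929/2; answer 929/2
Stage 3: Y2 = 929/2; threaded value p + q = 931; d = 21331; 21331 = 83 * 257; number of divisors = (1+1) * (1+1) = 4; answer 4
Stage 4: Y3 = 4; c = -40; f(2) = -2*(50) - 1*(-40) = -60; iterating: f(2)=-60, f(3)=70, f(4)=-80, f(5)=90, f(6)=-100, f(7)=110, f(8)=-120, f(9)=130; answer 130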